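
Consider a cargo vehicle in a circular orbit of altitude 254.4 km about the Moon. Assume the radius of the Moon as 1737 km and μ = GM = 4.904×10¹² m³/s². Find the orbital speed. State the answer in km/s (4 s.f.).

v ≈ 1.569 km/s

r = 1737 + 254.4 = 1991.4 km = 1.9914×10⁶ m.
For a circular orbit v = √(μ/r) = √(4.904×10¹² / 1.991×10⁶) = √(2.463×10⁶) = 1569 m/s.
That is 1.569 km/s.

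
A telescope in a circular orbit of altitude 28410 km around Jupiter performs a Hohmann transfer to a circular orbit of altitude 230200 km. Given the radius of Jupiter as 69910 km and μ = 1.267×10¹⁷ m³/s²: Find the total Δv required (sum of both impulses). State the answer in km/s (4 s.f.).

r₁ = 69910 + 28410 = 98320 km = 9.8320×10⁷ m.
r₂ = 69910 + 230200 = 300110 km = 3.0011×10⁸ m.
Transfer ellipse a_t = (r₁ + r₂)/2 = 1.992×10⁸ m.
At r₁: circular v_c1 = √(μ/r₁) = 35900 m/s; transfer-perijove v_p = √[μ(2/r₁ − 1/a_t)] = 44060 m/s.
Δv₁ = v_p − v_c1 = 8162 m/s.
At r₂: circular v_c2 = √(μ/r₂) = 20550 m/s; transfer-apojove v_a = √[μ(2/r₂ − 1/a_t)] = 14430 m/s.
Δv₂ = v_c2 − v_a = 6112 m/s.
Total Δv = Δv₁ + Δv₂ = 14270 m/s = 14.27 km/s.

Δv_total ≈ 14.27 km/s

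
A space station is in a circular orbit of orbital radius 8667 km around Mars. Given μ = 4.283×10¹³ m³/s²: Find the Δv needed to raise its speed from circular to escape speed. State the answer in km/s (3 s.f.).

r = 8667 km = 8.667×10⁶ m.
Circular speed v_c = √(μ/r) = 2223 m/s.
Escape speed v_esc = √(2μ/r) = √2 × v_c = 3144 m/s.
Δv = v_esc − v_c = 920.8 m/s = 0.9208 km/s.

Δv ≈ 0.921 km/s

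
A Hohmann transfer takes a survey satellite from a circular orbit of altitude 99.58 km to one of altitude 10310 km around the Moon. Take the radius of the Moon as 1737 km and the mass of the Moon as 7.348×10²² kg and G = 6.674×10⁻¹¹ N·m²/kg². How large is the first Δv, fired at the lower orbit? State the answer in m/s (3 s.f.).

Δv ≈ 519 m/s

μ = GM = 6.674×10⁻¹¹ × 7.348×10²² = 4.904×10¹² m³/s².
r₁ = 1737 + 99.58 = 1836.6 km = 1.8366×10⁶ m.
r₂ = 1737 + 10310 = 12047 km = 1.2047×10⁷ m.
Transfer ellipse a_t = (r₁ + r₂)/2 = 6.942×10⁶ m.
At r₁: circular v_c1 = √(μ/r₁) = 1634 m/s; transfer-perilune v_p = √[μ(2/r₁ − 1/a_t)] = 2153 m/s.
Δv₁ = v_p − v_c1 = 518.6 m/s.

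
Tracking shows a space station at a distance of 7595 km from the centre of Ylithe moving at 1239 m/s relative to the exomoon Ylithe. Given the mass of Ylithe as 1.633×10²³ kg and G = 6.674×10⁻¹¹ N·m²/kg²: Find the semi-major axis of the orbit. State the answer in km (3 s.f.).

a ≈ 8160 km

μ = GM = 6.674×10⁻¹¹ × 1.633×10²³ = 1.090×10¹³ m³/s².
r = 7.595×10⁶ m.
Vis-viva rearranged: 1/a = 2/r − v²/μ = 2.633×10⁻⁷ − 1.409×10⁻⁷ = 1.225×10⁻⁷ m⁻¹.
a = 8.165×10⁶ m = 8164.8 km.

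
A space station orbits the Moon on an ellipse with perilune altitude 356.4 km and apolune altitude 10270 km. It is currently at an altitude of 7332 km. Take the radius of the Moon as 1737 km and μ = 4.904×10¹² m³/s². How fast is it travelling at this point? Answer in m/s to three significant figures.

r_p = 1737 + 356.4 = 2093.4 km = 2.0934×10⁶ m.
r_a = 1737 + 10270 = 12007 km = 1.2007×10⁷ m.
r = 1737 + 7332 = 9069.0 km = 9.069×10⁶ m.
Semi-major axis a = (r_p + r_a)/2 = 7050.2 km = 7.050×10⁶ m.
Vis-viva: v² = μ(2/r − 1/a) = 4.904×10¹² × (2.205×10⁻⁷ − 1.418×10⁻⁷) = 3.859×10⁵ m²/s².
v = 621.2 m/s.

v ≈ 621 m/s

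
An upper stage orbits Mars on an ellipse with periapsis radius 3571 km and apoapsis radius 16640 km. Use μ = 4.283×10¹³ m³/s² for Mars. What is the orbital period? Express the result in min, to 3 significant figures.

T ≈ 514 min

Semi-major axis a = (r_p + r_a)/2 = (3571.0 + 16640)/2 = 10106 km = 1.011×10⁷ m.
By Kepler's third law T = 2π√(a³/μ) = 2π × 4.909×10³ = 3.084×10⁴ s.
= 514.0 min.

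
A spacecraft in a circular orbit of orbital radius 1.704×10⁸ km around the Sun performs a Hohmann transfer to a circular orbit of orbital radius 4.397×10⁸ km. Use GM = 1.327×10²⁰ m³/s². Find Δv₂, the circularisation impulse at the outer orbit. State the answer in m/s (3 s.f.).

Δv ≈ 4390 m/s

r₁ = 1.704×10⁸ km = 1.704×10¹¹ m.
r₂ = 4.397×10⁸ km = 4.397×10¹¹ m.
Transfer ellipse a_t = (r₁ + r₂)/2 = 3.050×10¹¹ m.
At r₁: circular v_c1 = √(μ/r₁) = 27910 m/s; transfer-perihelion v_p = √[μ(2/r₁ − 1/a_t)] = 33500 m/s.
At r₂: circular v_c2 = √(μ/r₂) = 17370 m/s; transfer-aphelion v_a = √[μ(2/r₂ − 1/a_t)] = 12980 m/s.
Δv₂ = v_c2 − v_a = 4388 m/s.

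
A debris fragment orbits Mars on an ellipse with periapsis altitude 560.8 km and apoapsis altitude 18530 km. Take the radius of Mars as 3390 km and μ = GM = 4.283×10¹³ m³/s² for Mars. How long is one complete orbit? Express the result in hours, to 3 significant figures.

T ≈ 12.4 hours

r_p = 3390 + 560.8 = 3950.8 km = 3.9508×10⁶ m.
r_a = 3390 + 18530 = 21920 km = 2.1920×10⁷ m.
Semi-major axis a = (r_p + r_a)/2 = (3950.8 + 21920)/2 = 12935 km = 1.294×10⁷ m.
By Kepler's third law T = 2π√(a³/μ) = 2π × 7.109×10³ = 4.467×10⁴ s.
= 12.41 hours.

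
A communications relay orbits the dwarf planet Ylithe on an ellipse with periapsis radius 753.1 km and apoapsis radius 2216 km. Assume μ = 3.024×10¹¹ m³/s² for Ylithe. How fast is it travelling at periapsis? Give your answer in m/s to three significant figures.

v ≈ 774 m/s

Semi-major axis a = (r_p + r_a)/2 = 1484.5 km = 1.485×10⁶ m.
Vis-viva: v² = μ(2/r − 1/a) = 3.024×10¹¹ × (2.656×10⁻⁶ − 6.736×10⁻⁷) = 5.994×10⁵ m²/s².
v = 774.2 m/s.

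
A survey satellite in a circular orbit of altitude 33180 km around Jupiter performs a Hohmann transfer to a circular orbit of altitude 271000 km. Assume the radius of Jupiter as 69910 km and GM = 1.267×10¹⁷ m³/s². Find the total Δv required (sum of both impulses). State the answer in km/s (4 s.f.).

Δv_total ≈ 14.53 km/s

r₁ = 69910 + 33180 = 103090 km = 1.0309×10⁸ m.
r₂ = 69910 + 271000 = 340910 km = 3.4091×10⁸ m.
Transfer ellipse a_t = (r₁ + r₂)/2 = 2.220×10⁸ m.
At r₁: circular v_c1 = √(μ/r₁) = 35060 m/s; transfer-perijove v_p = √[μ(2/r₁ − 1/a_t)] = 43440 m/s.
Δv₁ = v_p − v_c1 = 8386 m/s.
At r₂: circular v_c2 = √(μ/r₂) = 19280 m/s; transfer-apojove v_a = √[μ(2/r₂ − 1/a_t)] = 13140 m/s.
Δv₂ = v_c2 − v_a = 6141 m/s.
Total Δv = Δv₁ + Δv₂ = 14530 m/s = 14.53 km/s.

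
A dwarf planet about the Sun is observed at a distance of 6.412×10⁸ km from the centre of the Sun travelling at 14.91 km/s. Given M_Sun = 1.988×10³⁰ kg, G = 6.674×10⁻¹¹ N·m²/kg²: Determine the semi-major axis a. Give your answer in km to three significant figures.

μ = GM = 6.674×10⁻¹¹ × 1.988×10³⁰ = 1.327×10²⁰ m³/s².
r = 6.412×10¹¹ m.
Specific orbital energy ε = v²/2 − μ/r = (14910)²/2 − 1.327×10²⁰/6.412×10¹¹ = -9.577×10⁷ J/kg.
Since ε = −μ/(2a), a = −μ/(2ε) = 6.927×10¹¹ m = 6.9270×10⁸ km.

a ≈ 6.93×10⁸ km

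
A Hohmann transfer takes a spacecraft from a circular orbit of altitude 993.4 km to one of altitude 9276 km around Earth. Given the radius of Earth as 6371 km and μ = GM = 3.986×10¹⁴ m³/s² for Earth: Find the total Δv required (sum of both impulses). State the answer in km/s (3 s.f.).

r₁ = 6371 + 993.4 = 7364.4 km = 7.3644×10⁶ m.
r₂ = 6371 + 9276 = 15647 km = 1.5647×10⁷ m.
Transfer ellipse a_t = (r₁ + r₂)/2 = 1.151×10⁷ m.
At r₁: circular v_c1 = √(μ/r₁) = 7357 m/s; transfer-perigee v_p = √[μ(2/r₁ − 1/a_t)] = 8579 m/s.
Δv₁ = v_p − v_c1 = 1222 m/s.
At r₂: circular v_c2 = √(μ/r₂) = 5047 m/s; transfer-apogee v_a = √[μ(2/r₂ − 1/a_t)] = 4038 m/s.
Δv₂ = v_c2 − v_a = 1009 m/s.
Total Δv = Δv₁ + Δv₂ = 2232 m/s = 2.232 km/s.

Δv_total ≈ 2.23 km/s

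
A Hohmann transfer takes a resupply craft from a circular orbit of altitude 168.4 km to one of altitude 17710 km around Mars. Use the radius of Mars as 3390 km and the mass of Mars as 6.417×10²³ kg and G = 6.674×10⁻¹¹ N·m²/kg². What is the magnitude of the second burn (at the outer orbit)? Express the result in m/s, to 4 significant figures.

Δv ≈ 659.3 m/s

μ = GM = 6.674×10⁻¹¹ × 6.417×10²³ = 4.283×10¹³ m³/s².
r₁ = 3390 + 168.4 = 3558.4 km = 3.5584×10⁶ m.
r₂ = 3390 + 17710 = 21100 km = 2.1100×10⁷ m.
Transfer ellipse a_t = (r₁ + r₂)/2 = 1.233×10⁷ m.
At r₁: circular v_c1 = √(μ/r₁) = 3469 m/s; transfer-periapsis v_p = √[μ(2/r₁ − 1/a_t)] = 4538 m/s.
At r₂: circular v_c2 = √(μ/r₂) = 1425 m/s; transfer-apoapsis v_a = √[μ(2/r₂ − 1/a_t)] = 765.4 m/s.
Δv₂ = v_c2 − v_a = 659.3 m/s.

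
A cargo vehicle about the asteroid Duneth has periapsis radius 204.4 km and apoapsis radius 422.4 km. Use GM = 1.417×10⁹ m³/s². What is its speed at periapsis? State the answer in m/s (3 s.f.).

Semi-major axis a = (r_p + r_a)/2 = 313.40 km = 3.134×10⁵ m.
Vis-viva: v² = μ(2/r − 1/a) = 1.417×10⁹ × (9.785×10⁻⁶ − 3.191×10⁻⁶) = 9.344×10³ m²/s².
v = 96.66 m/s.

v ≈ 96.7 m/s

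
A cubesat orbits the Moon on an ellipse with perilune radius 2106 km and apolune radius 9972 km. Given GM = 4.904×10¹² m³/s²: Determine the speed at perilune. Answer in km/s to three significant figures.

v ≈ 1.96 km/s

Semi-major axis a = (r_p + r_a)/2 = 6039.0 km = 6.039×10⁶ m.
Vis-viva: v² = μ(2/r − 1/a) = 4.904×10¹² × (9.497×10⁻⁷ − 1.656×10⁻⁷) = 3.845×10⁶ m²/s².
v = 1961 m/s = 1.961 km/s.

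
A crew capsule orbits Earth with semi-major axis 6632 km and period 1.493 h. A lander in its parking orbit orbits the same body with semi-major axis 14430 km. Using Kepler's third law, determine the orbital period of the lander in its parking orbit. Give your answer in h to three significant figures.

Kepler's third law: T² ∝ a³, so T₂ = T₁ (a₂/a₁)^(3/2).
a₂/a₁ = 2.176, (a₂/a₁)^(3/2) = 3.209.
T₂ = 1.493 × 3.209 = 4.792 h.

T₂ ≈ 4.79 h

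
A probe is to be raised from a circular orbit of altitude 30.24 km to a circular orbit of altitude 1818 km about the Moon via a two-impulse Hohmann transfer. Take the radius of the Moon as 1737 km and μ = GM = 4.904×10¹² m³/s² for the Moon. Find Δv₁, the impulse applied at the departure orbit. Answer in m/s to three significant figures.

Δv ≈ 260 m/s

r₁ = 1737 + 30.24 = 1767.2 km = 1.7672×10⁶ m.
r₂ = 1737 + 1818 = 3555.0 km = 3.5550×10⁶ m.
Transfer ellipse a_t = (r₁ + r₂)/2 = 2.661×10⁶ m.
At r₁: circular v_c1 = √(μ/r₁) = 1666 m/s; transfer-perilune v_p = √[μ(2/r₁ − 1/a_t)] = 1925 m/s.
Δv₁ = v_p − v_c1 = 259.6 m/s.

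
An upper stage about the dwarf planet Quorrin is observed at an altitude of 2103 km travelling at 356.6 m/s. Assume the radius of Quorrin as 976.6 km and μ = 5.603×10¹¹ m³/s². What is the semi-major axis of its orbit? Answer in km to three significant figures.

a ≈ 2370 km

r = 976.6 + 2103 = 3079.6 km = 3.080×10⁶ m.
Specific orbital energy ε = v²/2 − μ/r = (356.6)²/2 − 5.603×10¹¹/3.080×10⁶ = -1.184×10⁵ J/kg.
Since ε = −μ/(2a), a = −μ/(2ε) = 2.367×10⁶ m = 2367.0 km.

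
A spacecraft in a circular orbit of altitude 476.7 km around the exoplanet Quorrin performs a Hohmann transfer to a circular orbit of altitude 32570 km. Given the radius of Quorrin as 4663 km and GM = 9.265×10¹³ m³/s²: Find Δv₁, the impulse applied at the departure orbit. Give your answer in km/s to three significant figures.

r₁ = 4663 + 476.7 = 5139.7 km = 5.1397×10⁶ m.
r₂ = 4663 + 32570 = 37233 km = 3.7233×10⁷ m.
Transfer ellipse a_t = (r₁ + r₂)/2 = 2.119×10⁷ m.
At r₁: circular v_c1 = √(μ/r₁) = 4246 m/s; transfer-periapsis v_p = √[μ(2/r₁ − 1/a_t)] = 5628 m/s.
Δv₁ = v_p − v_c1 = 1383 m/s.
= 1.383 km/s.

Δv ≈ 1.38 km/s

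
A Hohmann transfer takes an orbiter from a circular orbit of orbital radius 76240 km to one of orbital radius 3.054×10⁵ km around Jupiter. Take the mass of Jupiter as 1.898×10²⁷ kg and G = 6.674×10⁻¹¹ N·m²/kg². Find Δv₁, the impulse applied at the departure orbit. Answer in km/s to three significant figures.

Δv ≈ 10.8 km/s

μ = GM = 6.674×10⁻¹¹ × 1.898×10²⁷ = 1.267×10¹⁷ m³/s².
r₁ = 76240 km = 7.624×10⁷ m.
r₂ = 3.054×10⁵ km = 3.054×10⁸ m.
Transfer ellipse a_t = (r₁ + r₂)/2 = 1.908×10⁸ m.
At r₁: circular v_c1 = √(μ/r₁) = 40760 m/s; transfer-perijove v_p = √[μ(2/r₁ − 1/a_t)] = 51570 m/s.
Δv₁ = v_p − v_c1 = 10810 m/s.
= 10.81 km/s.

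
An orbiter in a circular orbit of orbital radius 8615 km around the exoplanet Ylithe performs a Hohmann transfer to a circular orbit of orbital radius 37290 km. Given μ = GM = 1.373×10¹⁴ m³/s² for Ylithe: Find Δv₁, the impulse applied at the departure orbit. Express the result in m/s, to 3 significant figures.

r₁ = 8615 km = 8.615×10⁶ m.
r₂ = 37290 km = 3.729×10⁷ m.
Transfer ellipse a_t = (r₁ + r₂)/2 = 2.295×10⁷ m.
At r₁: circular v_c1 = √(μ/r₁) = 3992 m/s; transfer-periapsis v_p = √[μ(2/r₁ − 1/a_t)] = 5088 m/s.
Δv₁ = v_p − v_c1 = 1096 m/s.

Δv ≈ 1100 m/s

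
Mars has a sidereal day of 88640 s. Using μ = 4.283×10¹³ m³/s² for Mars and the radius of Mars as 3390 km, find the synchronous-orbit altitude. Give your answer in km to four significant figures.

A synchronous orbit has period T, so by Kepler's third law a = (μT²/4π²)^(1/3).
μT²/4π² = 4.283×10¹³ × (8.864×10⁴)² / 39.48 = 8.524×10²¹ m³.
a = 2.043×10⁷ m = 20428 km.
Altitude h = a − R = 20428 − 3390 = 17038 km.

h_sync ≈ 17040 km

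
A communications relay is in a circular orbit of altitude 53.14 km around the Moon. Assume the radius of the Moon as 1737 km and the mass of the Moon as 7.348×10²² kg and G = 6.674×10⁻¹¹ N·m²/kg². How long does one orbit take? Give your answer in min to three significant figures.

T ≈ 113 min

μ = GM = 6.674×10⁻¹¹ × 7.348×10²² = 4.904×10¹² m³/s².
r = 1737 + 53.14 = 1790.1 km = 1.7901×10⁶ m.
Kepler's third law: T = 2π√(r³/μ) = 2π√((1.790×10⁶)³ / 4.904×10¹²).
r³/μ = 1.170×10⁶ s², so T = 2π × 1.082×10³ = 6.796×10³ s.
Converting: 6.796×10³ s ÷ 60.00 = 113.3 min.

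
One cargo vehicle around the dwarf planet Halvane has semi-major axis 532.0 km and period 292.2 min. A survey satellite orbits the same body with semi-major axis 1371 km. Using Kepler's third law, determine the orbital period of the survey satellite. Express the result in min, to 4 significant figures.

T₂ ≈ 1209 min

Kepler's third law: T² ∝ a³, so T₂ = T₁ (a₂/a₁)^(3/2).
a₂/a₁ = 2.577, (a₂/a₁)^(3/2) = 4.137.
T₂ = 292.2 × 4.137 = 1209 min.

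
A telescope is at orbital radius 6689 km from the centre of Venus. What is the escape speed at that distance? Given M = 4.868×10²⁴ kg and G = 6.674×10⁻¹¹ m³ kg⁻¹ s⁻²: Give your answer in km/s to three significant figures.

μ = GM = 6.674×10⁻¹¹ × 4.868×10²⁴ = 3.249×10¹⁴ m³/s².
r = 6689 km = 6.689×10⁶ m.
Escape speed v_esc = √(2μ/r) = √(2 × 3.249×10¹⁴ / 6.689×10⁶) = √(9.714×10⁷) = 9856 m/s.
= 9.856 km/s.

v_esc ≈ 9.86 km/s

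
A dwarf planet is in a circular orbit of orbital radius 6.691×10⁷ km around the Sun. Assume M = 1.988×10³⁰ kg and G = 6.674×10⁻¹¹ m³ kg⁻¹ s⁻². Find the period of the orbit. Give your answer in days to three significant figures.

T ≈ 109 days

μ = GM = 6.674×10⁻¹¹ × 1.988×10³⁰ = 1.327×10²⁰ m³/s².
r = 6.691×10⁷ km = 6.691×10¹⁰ m.
Kepler's third law: T = 2π√(r³/μ) = 2π√((6.691×10¹⁰)³ / 1.327×10²⁰).
r³/μ = 2.258×10¹² s², so T = 2π × 1.503×10⁶ = 9.441×10⁶ s.
Converting: 9.441×10⁶ s ÷ 86400 = 109.3 days.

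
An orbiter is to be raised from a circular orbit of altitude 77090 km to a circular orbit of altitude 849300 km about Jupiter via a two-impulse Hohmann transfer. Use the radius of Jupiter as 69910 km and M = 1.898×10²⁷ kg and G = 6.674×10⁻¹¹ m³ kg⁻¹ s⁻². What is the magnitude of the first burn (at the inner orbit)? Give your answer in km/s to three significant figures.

μ = GM = 6.674×10⁻¹¹ × 1.898×10²⁷ = 1.267×10¹⁷ m³/s².
r₁ = 69910 + 77090 = 147000 km = 1.4700×10⁸ m.
r₂ = 69910 + 849300 = 919210 km = 9.1921×10⁸ m.
Transfer ellipse a_t = (r₁ + r₂)/2 = 5.331×10⁸ m.
At r₁: circular v_c1 = √(μ/r₁) = 29360 m/s; transfer-perijove v_p = √[μ(2/r₁ − 1/a_t)] = 38550 m/s.
Δv₁ = v_p − v_c1 = 9191 m/s.
= 9.191 km/s.

Δv ≈ 9.19 km/s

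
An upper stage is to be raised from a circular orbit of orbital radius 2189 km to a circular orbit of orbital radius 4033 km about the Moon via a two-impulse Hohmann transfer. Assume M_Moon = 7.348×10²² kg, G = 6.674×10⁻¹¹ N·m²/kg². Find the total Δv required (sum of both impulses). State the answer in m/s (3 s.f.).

μ = GM = 6.674×10⁻¹¹ × 7.348×10²² = 4.904×10¹² m³/s².
r₁ = 2189 km = 2.189×10⁶ m.
r₂ = 4033 km = 4.033×10⁶ m.
Transfer ellipse a_t = (r₁ + r₂)/2 = 3.111×10⁶ m.
At r₁: circular v_c1 = √(μ/r₁) = 1497 m/s; transfer-perilune v_p = √[μ(2/r₁ − 1/a_t)] = 1704 m/s.
Δv₁ = v_p − v_c1 = 207.4 m/s.
At r₂: circular v_c2 = √(μ/r₂) = 1103 m/s; transfer-apolune v_a = √[μ(2/r₂ − 1/a_t)] = 925.0 m/s.
Δv₂ = v_c2 − v_a = 177.7 m/s.
Total Δv = Δv₁ + Δv₂ = 385.2 m/s.

Δv_total ≈ 385 m/s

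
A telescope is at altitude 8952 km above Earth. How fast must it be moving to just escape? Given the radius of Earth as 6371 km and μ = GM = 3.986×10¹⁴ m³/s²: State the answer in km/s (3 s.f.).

r = 6371 + 8952 = 15323 km = 1.5323×10⁷ m.
Escape speed v_esc = √(2μ/r) = √(2 × 3.986×10¹⁴ / 1.532×10⁷) = √(5.203×10⁷) = 7213 m/s.
= 7.213 km/s.

v_esc ≈ 7.21 km/s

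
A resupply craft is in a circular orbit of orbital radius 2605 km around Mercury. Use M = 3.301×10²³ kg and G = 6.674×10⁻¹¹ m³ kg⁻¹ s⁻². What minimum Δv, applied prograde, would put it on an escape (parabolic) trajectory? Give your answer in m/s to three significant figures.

μ = GM = 6.674×10⁻¹¹ × 3.301×10²³ = 2.203×10¹³ m³/s².
r = 2605 km = 2.605×10⁶ m.
Circular speed v_c = √(μ/r) = 2908 m/s.
Escape speed v_esc = √(2μ/r) = √2 × v_c = 4113 m/s.
Δv = v_esc − v_c = 1205 m/s.

Δv ≈ 1200 m/s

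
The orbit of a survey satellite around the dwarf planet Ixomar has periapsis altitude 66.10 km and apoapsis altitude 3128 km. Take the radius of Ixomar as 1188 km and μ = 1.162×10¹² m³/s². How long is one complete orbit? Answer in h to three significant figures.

T ≈ 7.53 h

r_p = 1188 + 66.10 = 1254.1 km = 1.2541×10⁶ m.
r_a = 1188 + 3128 = 4316.0 km = 4.3160×10⁶ m.
Semi-major axis a = (r_p + r_a)/2 = (1254.1 + 4316.0)/2 = 2785.1 km = 2.785×10⁶ m.
By Kepler's third law T = 2π√(a³/μ) = 2π × 4.312×10³ = 2.709×10⁴ s.
= 7.525 h.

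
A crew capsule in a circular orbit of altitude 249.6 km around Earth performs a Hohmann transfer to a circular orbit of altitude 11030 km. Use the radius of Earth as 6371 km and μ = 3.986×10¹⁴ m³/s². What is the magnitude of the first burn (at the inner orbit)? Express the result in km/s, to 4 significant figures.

Δv ≈ 1.580 km/s

r₁ = 6371 + 249.6 = 6620.6 km = 6.6206×10⁶ m.
r₂ = 6371 + 11030 = 17401 km = 1.7401×10⁷ m.
Transfer ellipse a_t = (r₁ + r₂)/2 = 1.201×10⁷ m.
At r₁: circular v_c1 = √(μ/r₁) = 7759 m/s; transfer-perigee v_p = √[μ(2/r₁ − 1/a_t)] = 9339 m/s.
Δv₁ = v_p − v_c1 = 1580 m/s.
= 1.580 km/s.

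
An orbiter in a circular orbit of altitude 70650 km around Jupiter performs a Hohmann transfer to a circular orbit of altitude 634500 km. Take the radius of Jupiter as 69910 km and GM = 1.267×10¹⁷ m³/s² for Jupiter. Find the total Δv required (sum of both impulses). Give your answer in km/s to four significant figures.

r₁ = 69910 + 70650 = 140560 km = 1.4056×10⁸ m.
r₂ = 69910 + 634500 = 704410 km = 7.0441×10⁸ m.
Transfer ellipse a_t = (r₁ + r₂)/2 = 4.225×10⁸ m.
At r₁: circular v_c1 = √(μ/r₁) = 30020 m/s; transfer-perijove v_p = √[μ(2/r₁ − 1/a_t)] = 38770 m/s.
Δv₁ = v_p − v_c1 = 8744 m/s.
At r₂: circular v_c2 = √(μ/r₂) = 13410 m/s; transfer-apojove v_a = √[μ(2/r₂ − 1/a_t)] = 7736 m/s.
Δv₂ = v_c2 − v_a = 5676 m/s.
Total Δv = Δv₁ + Δv₂ = 14420 m/s = 14.42 km/s.

Δv_total ≈ 14.42 km/s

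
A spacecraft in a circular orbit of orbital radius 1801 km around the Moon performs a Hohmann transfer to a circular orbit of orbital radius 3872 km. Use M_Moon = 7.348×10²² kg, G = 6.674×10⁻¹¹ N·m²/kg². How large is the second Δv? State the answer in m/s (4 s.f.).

Δv ≈ 228.6 m/s

μ = GM = 6.674×10⁻¹¹ × 7.348×10²² = 4.904×10¹² m³/s².
r₁ = 1801 km = 1.801×10⁶ m.
r₂ = 3872 km = 3.872×10⁶ m.
Transfer ellipse a_t = (r₁ + r₂)/2 = 2.836×10⁶ m.
At r₁: circular v_c1 = √(μ/r₁) = 1650 m/s; transfer-perilune v_p = √[μ(2/r₁ − 1/a_t)] = 1928 m/s.
At r₂: circular v_c2 = √(μ/r₂) = 1125 m/s; transfer-apolune v_a = √[μ(2/r₂ − 1/a_t)] = 896.8 m/s.
Δv₂ = v_c2 − v_a = 228.6 m/s.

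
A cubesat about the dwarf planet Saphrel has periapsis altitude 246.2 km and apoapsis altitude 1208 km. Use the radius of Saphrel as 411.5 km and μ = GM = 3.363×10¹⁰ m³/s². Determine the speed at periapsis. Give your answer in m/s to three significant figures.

v ≈ 270 m/s

r_p = 411.5 + 246.2 = 657.70 km = 6.5770×10⁵ m.
r_a = 411.5 + 1208 = 1619.5 km = 1.6195×10⁶ m.
Semi-major axis a = (r_p + r_a)/2 = 1138.6 km = 1.139×10⁶ m.
Vis-viva: v² = μ(2/r − 1/a) = 3.363×10¹⁰ × (3.041×10⁻⁶ − 8.783×10⁻⁷) = 7.273×10⁴ m²/s².
v = 269.7 m/s.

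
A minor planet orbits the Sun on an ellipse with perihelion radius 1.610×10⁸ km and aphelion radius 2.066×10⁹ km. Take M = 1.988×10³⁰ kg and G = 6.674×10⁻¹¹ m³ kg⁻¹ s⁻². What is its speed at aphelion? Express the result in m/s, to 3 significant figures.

v ≈ 3050 m/s

μ = GM = 6.674×10⁻¹¹ × 1.988×10³⁰ = 1.327×10²⁰ m³/s².
Semi-major axis a = (r_p + r_a)/2 = 1.1135×10⁹ km = 1.114×10¹² m.
Vis-viva: v² = μ(2/r − 1/a) = 1.327×10²⁰ × (9.681×10⁻¹³ − 8.981×10⁻¹³) = 9.286×10⁶ m²/s².
v = 3047 m/s.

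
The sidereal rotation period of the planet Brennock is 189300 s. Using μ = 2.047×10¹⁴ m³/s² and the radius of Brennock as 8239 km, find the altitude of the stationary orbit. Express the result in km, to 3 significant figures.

A synchronous orbit has period T, so by Kepler's third law a = (μT²/4π²)^(1/3).
μT²/4π² = 2.047×10¹⁴ × (1.893×10⁵)² / 39.48 = 1.858×10²³ m³.
a = 5.706×10⁷ m = 57063 km.
Altitude h = a − R = 57063 − 8239 = 48824 km.

h_sync ≈ 48800 km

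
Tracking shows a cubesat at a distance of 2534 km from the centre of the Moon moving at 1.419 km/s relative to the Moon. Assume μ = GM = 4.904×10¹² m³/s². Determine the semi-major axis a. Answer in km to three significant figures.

a ≈ 2640 km

r = 2.534×10⁶ m.
Specific orbital energy ε = v²/2 − μ/r = (1419)²/2 − 4.904×10¹²/2.534×10⁶ = -9.285×10⁵ J/kg.
Since ε = −μ/(2a), a = −μ/(2ε) = 2.641×10⁶ m = 2640.8 km.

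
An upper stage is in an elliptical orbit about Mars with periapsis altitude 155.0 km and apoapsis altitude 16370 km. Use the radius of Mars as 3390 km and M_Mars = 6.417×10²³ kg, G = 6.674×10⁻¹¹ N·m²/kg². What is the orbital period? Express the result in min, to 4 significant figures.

μ = GM = 6.674×10⁻¹¹ × 6.417×10²³ = 4.283×10¹³ m³/s².
r_p = 3390 + 155.0 = 3545.0 km = 3.5450×10⁶ m.
r_a = 3390 + 16370 = 19760 km = 1.9760×10⁷ m.
Semi-major axis a = (r_p + r_a)/2 = (3545.0 + 19760)/2 = 11652 km = 1.165×10⁷ m.
By Kepler's third law T = 2π√(a³/μ) = 2π × 6.078×10³ = 3.819×10⁴ s.
= 636.5 min.

T ≈ 636.5 min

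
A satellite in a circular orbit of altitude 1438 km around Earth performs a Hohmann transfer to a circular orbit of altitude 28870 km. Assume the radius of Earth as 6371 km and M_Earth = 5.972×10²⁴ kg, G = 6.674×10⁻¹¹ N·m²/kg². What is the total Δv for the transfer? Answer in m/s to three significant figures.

Δv_total ≈ 3330 m/s

μ = GM = 6.674×10⁻¹¹ × 5.972×10²⁴ = 3.986×10¹⁴ m³/s².
r₁ = 6371 + 1438 = 7809.0 km = 7.8090×10⁶ m.
r₂ = 6371 + 28870 = 35241 km = 3.5241×10⁷ m.
Transfer ellipse a_t = (r₁ + r₂)/2 = 2.152×10⁷ m.
At r₁: circular v_c1 = √(μ/r₁) = 7144 m/s; transfer-perigee v_p = √[μ(2/r₁ − 1/a_t)] = 9141 m/s.
Δv₁ = v_p − v_c1 = 1997 m/s.
At r₂: circular v_c2 = √(μ/r₂) = 3363 m/s; transfer-apogee v_a = √[μ(2/r₂ − 1/a_t)] = 2026 m/s.
Δv₂ = v_c2 − v_a = 1337 m/s.
Total Δv = Δv₁ + Δv₂ = 3334 m/s.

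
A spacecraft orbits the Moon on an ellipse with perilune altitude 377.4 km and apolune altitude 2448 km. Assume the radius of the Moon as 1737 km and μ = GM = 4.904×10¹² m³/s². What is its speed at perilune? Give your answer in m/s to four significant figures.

v ≈ 1755 m/s

r_p = 1737 + 377.4 = 2114.4 km = 2.1144×10⁶ m.
r_a = 1737 + 2448 = 4185.0 km = 4.1850×10⁶ m.
Semi-major axis a = (r_p + r_a)/2 = 3149.7 km = 3.150×10⁶ m.
Vis-viva: v² = μ(2/r − 1/a) = 4.904×10¹² × (9.459×10⁻⁷ − 3.175×10⁻⁷) = 3.082×10⁶ m²/s².
v = 1755 m/s.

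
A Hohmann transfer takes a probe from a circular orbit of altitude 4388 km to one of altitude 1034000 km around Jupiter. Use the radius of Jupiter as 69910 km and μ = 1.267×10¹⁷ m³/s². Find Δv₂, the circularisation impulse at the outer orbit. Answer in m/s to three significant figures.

Δv ≈ 6910 m/s

r₁ = 69910 + 4388 = 74298 km = 7.4298×10⁷ m.
r₂ = 69910 + 1034000 = 1103900 km = 1.1039×10⁹ m.
Transfer ellipse a_t = (r₁ + r₂)/2 = 5.891×10⁸ m.
At r₁: circular v_c1 = √(μ/r₁) = 41300 m/s; transfer-perijove v_p = √[μ(2/r₁ − 1/a_t)] = 56530 m/s.
At r₂: circular v_c2 = √(μ/r₂) = 10710 m/s; transfer-apojove v_a = √[μ(2/r₂ − 1/a_t)] = 3805 m/s.
Δv₂ = v_c2 − v_a = 6909 m/s.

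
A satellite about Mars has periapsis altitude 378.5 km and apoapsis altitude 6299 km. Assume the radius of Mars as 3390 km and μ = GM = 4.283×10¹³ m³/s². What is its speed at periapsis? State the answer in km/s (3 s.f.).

v ≈ 4.05 km/s

r_p = 3390 + 378.5 = 3768.5 km = 3.7685×10⁶ m.
r_a = 3390 + 6299 = 9689.0 km = 9.6890×10⁶ m.
Semi-major axis a = (r_p + r_a)/2 = 6728.8 km = 6.729×10⁶ m.
Vis-viva: v² = μ(2/r − 1/a) = 4.283×10¹³ × (5.307×10⁻⁷ − 1.486×10⁻⁷) = 1.637×10⁷ m²/s².
v = 4045 m/s = 4.045 km/s.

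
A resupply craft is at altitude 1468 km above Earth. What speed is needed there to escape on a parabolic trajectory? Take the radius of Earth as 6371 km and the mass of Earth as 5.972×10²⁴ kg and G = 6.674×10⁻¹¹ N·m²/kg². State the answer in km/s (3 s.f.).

μ = GM = 6.674×10⁻¹¹ × 5.972×10²⁴ = 3.986×10¹⁴ m³/s².
r = 6371 + 1468 = 7839.0 km = 7.8390×10⁶ m.
Escape speed v_esc = √(2μ/r) = √(2 × 3.986×10¹⁴ / 7.839×10⁶) = √(1.017×10⁸) = 10080 m/s.
= 10.08 km/s.

v_esc ≈ 10.1 km/s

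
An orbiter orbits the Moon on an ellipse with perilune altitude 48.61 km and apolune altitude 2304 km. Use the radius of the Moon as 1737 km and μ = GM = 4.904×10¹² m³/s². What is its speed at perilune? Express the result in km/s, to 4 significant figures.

v ≈ 1.952 km/s

r_p = 1737 + 48.61 = 1785.6 km = 1.7856×10⁶ m.
r_a = 1737 + 2304 = 4041.0 km = 4.0410×10⁶ m.
Semi-major axis a = (r_p + r_a)/2 = 2913.3 km = 2.913×10⁶ m.
Vis-viva: v² = μ(2/r − 1/a) = 4.904×10¹² × (1.120×10⁻⁶ − 3.433×10⁻⁷) = 3.809×10⁶ m²/s².
v = 1952 m/s = 1.952 km/s.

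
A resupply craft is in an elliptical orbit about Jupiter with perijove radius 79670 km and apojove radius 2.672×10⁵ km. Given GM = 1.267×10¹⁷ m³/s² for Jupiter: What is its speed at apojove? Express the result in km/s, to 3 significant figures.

Semi-major axis a = (r_p + r_a)/2 = 1.7344×10⁵ km = 1.734×10⁸ m.
Vis-viva: v² = μ(2/r − 1/a) = 1.267×10¹⁷ × (7.485×10⁻⁹ − 5.766×10⁻⁹) = 2.178×10⁸ m²/s².
v = 14760 m/s = 14.76 km/s.

v ≈ 14.8 km/s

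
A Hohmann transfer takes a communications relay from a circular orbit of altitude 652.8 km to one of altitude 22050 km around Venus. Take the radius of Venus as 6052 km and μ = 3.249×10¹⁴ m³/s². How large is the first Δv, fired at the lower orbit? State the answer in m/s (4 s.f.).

Δv ≈ 1885 m/s

r₁ = 6052 + 652.8 = 6704.8 km = 6.7048×10⁶ m.
r₂ = 6052 + 22050 = 28102 km = 2.8102×10⁷ m.
Transfer ellipse a_t = (r₁ + r₂)/2 = 1.740×10⁷ m.
At r₁: circular v_c1 = √(μ/r₁) = 6961 m/s; transfer-periapsis v_p = √[μ(2/r₁ − 1/a_t)] = 8846 m/s.
Δv₁ = v_p − v_c1 = 1885 m/s.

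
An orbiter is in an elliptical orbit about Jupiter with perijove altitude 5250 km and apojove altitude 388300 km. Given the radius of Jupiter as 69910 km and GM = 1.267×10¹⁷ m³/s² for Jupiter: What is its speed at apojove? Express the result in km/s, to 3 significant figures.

v ≈ 8.83 km/s

r_p = 69910 + 5250 = 75160 km = 7.5160×10⁷ m.
r_a = 69910 + 388300 = 458210 km = 4.5821×10⁸ m.
Semi-major axis a = (r_p + r_a)/2 = 2.6668×10⁵ km = 2.667×10⁸ m.
Vis-viva: v² = μ(2/r − 1/a) = 1.267×10¹⁷ × (4.365×10⁻⁹ − 3.750×10⁻⁹) = 7.793×10⁷ m²/s².
v = 8828 m/s = 8.828 km/s.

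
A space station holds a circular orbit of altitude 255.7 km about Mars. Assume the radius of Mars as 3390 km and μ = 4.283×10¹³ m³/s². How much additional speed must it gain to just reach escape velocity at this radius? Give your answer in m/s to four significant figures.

r = 3390 + 255.7 = 3645.7 km = 3.6457×10⁶ m.
Circular speed v_c = √(μ/r) = 3428 m/s.
Escape speed v_esc = √(2μ/r) = √2 × v_c = 4847 m/s.
Δv = v_esc − v_c = 1420 m/s.

Δv ≈ 1420 m/s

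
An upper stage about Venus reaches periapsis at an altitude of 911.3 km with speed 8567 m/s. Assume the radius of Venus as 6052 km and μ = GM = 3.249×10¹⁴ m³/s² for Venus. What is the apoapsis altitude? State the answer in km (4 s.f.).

apoapsis altitude ≈ 19600 km

r_p = 6052 + 911.3 = 6963.3 km = 6.963×10⁶ m.
Specific energy ε = v²/2 − μ/r = -9.962×10⁶ J/kg, so a = −μ/(2ε) = 1.631×10⁷ m.
The apsides satisfy r_p + r_a = 2a, so the apoapsis radius is 2a − r_p = 2.565×10⁷ m = 25650 km.
Apoapsis altitude = 25650 − 6052 = 19598 km.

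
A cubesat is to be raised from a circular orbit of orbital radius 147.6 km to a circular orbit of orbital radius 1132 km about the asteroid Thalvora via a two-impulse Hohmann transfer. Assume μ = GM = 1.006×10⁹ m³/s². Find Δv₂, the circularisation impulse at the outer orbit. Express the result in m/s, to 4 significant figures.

Δv ≈ 15.49 m/s

r₁ = 147.6 km = 1.476×10⁵ m.
r₂ = 1132 km = 1.132×10⁶ m.
Transfer ellipse a_t = (r₁ + r₂)/2 = 6.398×10⁵ m.
At r₁: circular v_c1 = √(μ/r₁) = 82.56 m/s; transfer-periapsis v_p = √[μ(2/r₁ − 1/a_t)] = 109.8 m/s.
At r₂: circular v_c2 = √(μ/r₂) = 29.81 m/s; transfer-apoapsis v_a = √[μ(2/r₂ − 1/a_t)] = 14.32 m/s.
Δv₂ = v_c2 − v_a = 15.49 m/s.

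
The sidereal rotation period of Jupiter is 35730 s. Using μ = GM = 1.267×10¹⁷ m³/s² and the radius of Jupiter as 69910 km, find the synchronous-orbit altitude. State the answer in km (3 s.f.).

h_sync ≈ 90100 km

A synchronous orbit has period T, so by Kepler's third law a = (μT²/4π²)^(1/3).
μT²/4π² = 1.267×10¹⁷ × (3.573×10⁴)² / 39.48 = 4.097×10²⁴ m³.
a = 1.600×10⁸ m = 1.6002×10⁵ km.
Altitude h = a − R = 1.6002×10⁵ − 69910 = 90105 km.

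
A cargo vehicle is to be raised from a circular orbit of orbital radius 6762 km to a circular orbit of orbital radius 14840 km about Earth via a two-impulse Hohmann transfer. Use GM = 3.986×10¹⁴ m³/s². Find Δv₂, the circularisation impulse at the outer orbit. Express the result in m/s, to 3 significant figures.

Δv ≈ 1080 m/s

r₁ = 6762 km = 6.762×10⁶ m.
r₂ = 14840 km = 1.484×10⁷ m.
Transfer ellipse a_t = (r₁ + r₂)/2 = 1.080×10⁷ m.
At r₁: circular v_c1 = √(μ/r₁) = 7678 m/s; transfer-perigee v_p = √[μ(2/r₁ − 1/a_t)] = 8999 m/s.
At r₂: circular v_c2 = √(μ/r₂) = 5183 m/s; transfer-apogee v_a = √[μ(2/r₂ − 1/a_t)] = 4101 m/s.
Δv₂ = v_c2 − v_a = 1082 m/s.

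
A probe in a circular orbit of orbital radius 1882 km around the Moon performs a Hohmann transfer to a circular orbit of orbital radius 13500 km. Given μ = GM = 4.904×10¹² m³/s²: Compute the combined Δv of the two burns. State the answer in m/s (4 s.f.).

r₁ = 1882 km = 1.882×10⁶ m.
r₂ = 13500 km = 1.350×10⁷ m.
Transfer ellipse a_t = (r₁ + r₂)/2 = 7.691×10⁶ m.
At r₁: circular v_c1 = √(μ/r₁) = 1614 m/s; transfer-perilune v_p = √[μ(2/r₁ − 1/a_t)] = 2139 m/s.
Δv₁ = v_p − v_c1 = 524.4 m/s.
At r₂: circular v_c2 = √(μ/r₂) = 602.7 m/s; transfer-apolune v_a = √[μ(2/r₂ − 1/a_t)] = 298.1 m/s.
Δv₂ = v_c2 − v_a = 304.6 m/s.
Total Δv = Δv₁ + Δv₂ = 829.0 m/s.

Δv_total ≈ 829.0 m/s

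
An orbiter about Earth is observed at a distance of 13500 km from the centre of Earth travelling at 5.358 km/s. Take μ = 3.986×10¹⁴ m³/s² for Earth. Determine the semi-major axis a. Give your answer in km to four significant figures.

a ≈ 13140 km

r = 1.350×10⁷ m.
Specific orbital energy ε = v²/2 − μ/r = (5358)²/2 − 3.986×10¹⁴/1.350×10⁷ = -1.517×10⁷ J/kg.
Since ε = −μ/(2a), a = −μ/(2ε) = 1.314×10⁷ m = 13136 km.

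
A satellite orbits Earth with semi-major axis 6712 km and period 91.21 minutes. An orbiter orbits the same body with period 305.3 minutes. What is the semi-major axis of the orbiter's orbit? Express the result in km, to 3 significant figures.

a₂ ≈ 15000 km

Kepler's third law: a³ ∝ T², so a₂ = a₁ (T₂/T₁)^(2/3).
T₂/T₁ = 3.347, (T₂/T₁)^(2/3) = 2.238.
a₂ = 6712 × 2.238 = 15020 km.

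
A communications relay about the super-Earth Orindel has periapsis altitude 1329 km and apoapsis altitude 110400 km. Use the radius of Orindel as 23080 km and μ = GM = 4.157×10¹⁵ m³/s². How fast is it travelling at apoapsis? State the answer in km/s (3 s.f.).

v ≈ 3.10 km/s

r_p = 23080 + 1329 = 24409 km = 2.4409×10⁷ m.
r_a = 23080 + 110400 = 133480 km = 1.3348×10⁸ m.
Semi-major axis a = (r_p + r_a)/2 = 78944 km = 7.894×10⁷ m.
Vis-viva: v² = μ(2/r − 1/a) = 4.157×10¹⁵ × (1.498×10⁻⁸ − 1.267×10⁻⁸) = 9.629×10⁶ m²/s².
v = 3103 m/s = 3.103 km/s.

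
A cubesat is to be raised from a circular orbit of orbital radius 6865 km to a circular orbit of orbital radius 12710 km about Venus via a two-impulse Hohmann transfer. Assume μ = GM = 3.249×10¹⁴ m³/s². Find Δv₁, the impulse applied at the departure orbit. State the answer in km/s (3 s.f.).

r₁ = 6865 km = 6.865×10⁶ m.
r₂ = 12710 km = 1.271×10⁷ m.
Transfer ellipse a_t = (r₁ + r₂)/2 = 9.788×10⁶ m.
At r₁: circular v_c1 = √(μ/r₁) = 6879 m/s; transfer-periapsis v_p = √[μ(2/r₁ − 1/a_t)] = 7840 m/s.
Δv₁ = v_p − v_c1 = 960.1 m/s.
= 0.9601 km/s.

Δv ≈ 0.96 km/s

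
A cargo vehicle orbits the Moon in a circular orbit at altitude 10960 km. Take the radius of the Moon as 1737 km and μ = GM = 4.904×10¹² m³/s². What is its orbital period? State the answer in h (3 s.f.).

r = 1737 + 10960 = 12697 km = 1.2697×10⁷ m.
Kepler's third law: T = 2π√(r³/μ) = 2π√((1.270×10⁷)³ / 4.904×10¹²).
r³/μ = 4.174×10⁸ s², so T = 2π × 2.043×10⁴ = 1.284×10⁵ s.
Converting: 1.284×10⁵ s ÷ 3600 = 35.66 h.

T ≈ 35.7 h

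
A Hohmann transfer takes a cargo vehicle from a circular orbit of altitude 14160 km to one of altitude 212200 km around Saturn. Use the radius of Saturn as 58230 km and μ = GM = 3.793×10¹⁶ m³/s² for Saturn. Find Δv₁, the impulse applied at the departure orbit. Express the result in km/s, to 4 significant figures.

Δv ≈ 5.861 km/s

r₁ = 58230 + 14160 = 72390 km = 7.2390×10⁷ m.
r₂ = 58230 + 212200 = 270430 km = 2.7043×10⁸ m.
Transfer ellipse a_t = (r₁ + r₂)/2 = 1.714×10⁸ m.
At r₁: circular v_c1 = √(μ/r₁) = 22890 m/s; transfer-perikrone v_p = √[μ(2/r₁ − 1/a_t)] = 28750 m/s.
Δv₁ = v_p − v_c1 = 5861 m/s.
= 5.861 km/s.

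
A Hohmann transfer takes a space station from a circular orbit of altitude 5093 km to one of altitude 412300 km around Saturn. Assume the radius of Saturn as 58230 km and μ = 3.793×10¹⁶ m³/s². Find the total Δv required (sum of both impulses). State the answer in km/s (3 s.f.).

r₁ = 58230 + 5093 = 63323 km = 6.3323×10⁷ m.
r₂ = 58230 + 412300 = 470530 km = 4.7053×10⁸ m.
Transfer ellipse a_t = (r₁ + r₂)/2 = 2.669×10⁸ m.
At r₁: circular v_c1 = √(μ/r₁) = 24470 m/s; transfer-perikrone v_p = √[μ(2/r₁ − 1/a_t)] = 32490 m/s.
Δv₁ = v_p − v_c1 = 8020 m/s.
At r₂: circular v_c2 = √(μ/r₂) = 8978 m/s; transfer-apokrone v_a = √[μ(2/r₂ − 1/a_t)] = 4373 m/s.
Δv₂ = v_c2 − v_a = 4605 m/s.
Total Δv = Δv₁ + Δv₂ = 12630 m/s = 12.63 km/s.

Δv_total ≈ 12.6 km/s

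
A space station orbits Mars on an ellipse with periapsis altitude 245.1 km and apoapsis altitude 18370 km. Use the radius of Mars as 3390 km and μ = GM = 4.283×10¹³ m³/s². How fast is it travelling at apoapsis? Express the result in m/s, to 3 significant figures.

v ≈ 751 m/s

r_p = 3390 + 245.1 = 3635.1 km = 3.6351×10⁶ m.
r_a = 3390 + 18370 = 21760 km = 2.1760×10⁷ m.
Semi-major axis a = (r_p + r_a)/2 = 12698 km = 1.270×10⁷ m.
Vis-viva: v² = μ(2/r − 1/a) = 4.283×10¹³ × (9.191×10⁻⁸ − 7.876×10⁻⁸) = 5.635×10⁵ m²/s².
v = 750.7 m/s.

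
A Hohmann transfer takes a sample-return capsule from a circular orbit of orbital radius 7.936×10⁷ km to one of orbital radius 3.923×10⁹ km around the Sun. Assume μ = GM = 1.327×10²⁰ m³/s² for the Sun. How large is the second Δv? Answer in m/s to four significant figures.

Δv ≈ 4658 m/s

r₁ = 7.936×10⁷ km = 7.936×10¹⁰ m.
r₂ = 3.923×10⁹ km = 3.923×10¹² m.
Transfer ellipse a_t = (r₁ + r₂)/2 = 2.001×10¹² m.
At r₁: circular v_c1 = √(μ/r₁) = 40890 m/s; transfer-perihelion v_p = √[μ(2/r₁ − 1/a_t)] = 57250 m/s.
At r₂: circular v_c2 = √(μ/r₂) = 5816 m/s; transfer-aphelion v_a = √[μ(2/r₂ − 1/a_t)] = 1158 m/s.
Δv₂ = v_c2 − v_a = 4658 m/s.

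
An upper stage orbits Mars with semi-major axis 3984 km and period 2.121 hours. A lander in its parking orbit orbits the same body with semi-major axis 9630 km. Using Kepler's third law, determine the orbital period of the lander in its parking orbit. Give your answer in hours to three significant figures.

T₂ ≈ 7.97 hours

Kepler's third law: T² ∝ a³, so T₂ = T₁ (a₂/a₁)^(3/2).
a₂/a₁ = 2.417, (a₂/a₁)^(3/2) = 3.758.
T₂ = 2.121 × 3.758 = 7.971 hours.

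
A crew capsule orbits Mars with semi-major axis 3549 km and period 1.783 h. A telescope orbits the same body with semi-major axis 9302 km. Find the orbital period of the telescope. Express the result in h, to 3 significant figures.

T₂ ≈ 7.57 h

Kepler's third law: T² ∝ a³, so T₂ = T₁ (a₂/a₁)^(3/2).
a₂/a₁ = 2.621, (a₂/a₁)^(3/2) = 4.243.
T₂ = 1.783 × 4.243 = 7.566 h.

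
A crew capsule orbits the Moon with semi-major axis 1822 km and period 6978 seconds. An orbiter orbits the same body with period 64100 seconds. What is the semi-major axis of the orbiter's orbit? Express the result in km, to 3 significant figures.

a₂ ≈ 7990 km

Kepler's third law: a³ ∝ T², so a₂ = a₁ (T₂/T₁)^(2/3).
T₂/T₁ = 9.186, (T₂/T₁)^(2/3) = 4.386.
a₂ = 1822 × 4.386 = 7992 km.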